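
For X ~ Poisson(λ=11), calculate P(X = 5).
0.022415

We have X ~ Poisson(λ=11).

For a Poisson distribution, the PMF gives us the probability of each outcome.

Using the PMF formula:
P(X = 5) = 0.022415

Rounded to 4 decimal places: 0.0224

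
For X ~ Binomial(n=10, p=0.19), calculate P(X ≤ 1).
0.406756

We have X ~ Binomial(n=10, p=0.19).

The CDF gives us P(X ≤ k).

Using the CDF:
P(X ≤ 1) = 0.406756

This means there's approximately a 40.7% chance that X is at most 1.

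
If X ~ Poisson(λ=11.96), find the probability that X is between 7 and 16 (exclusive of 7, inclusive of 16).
0.809600

We have X ~ Poisson(λ=11.96).

To find P(7 < X ≤ 16), we use:
P(7 < X ≤ 16) = P(X ≤ 16) - P(X ≤ 7)
                 = F(16) - F(7)
                 = 0.900866 - 0.091266
                 = 0.809600

So there's approximately a 81.0% chance that X falls in this range.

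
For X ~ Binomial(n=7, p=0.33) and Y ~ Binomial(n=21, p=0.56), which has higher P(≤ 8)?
X has higher probability (P(X ≤ 8) = 1.0000 > P(Y ≤ 8) = 0.0764)

Compute P(≤ 8) for each distribution:

X ~ Binomial(n=7, p=0.33):
P(X ≤ 8) = 1.0000

Y ~ Binomial(n=21, p=0.56):
P(Y ≤ 8) = 0.0764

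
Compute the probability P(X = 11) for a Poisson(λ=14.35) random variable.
0.077999

We have X ~ Poisson(λ=14.35).

For a Poisson distribution, the PMF gives us the probability of each outcome.

Using the PMF formula:
P(X = 11) = 0.077999

Rounded to 4 decimal places: 0.0780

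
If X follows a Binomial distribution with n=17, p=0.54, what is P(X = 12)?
0.078355

We have X ~ Binomial(n=17, p=0.54).

For a Binomial distribution, the PMF gives us the probability of each outcome.

Using the PMF formula:
P(X = 12) = 0.078355

Rounded to 4 decimal places: 0.0784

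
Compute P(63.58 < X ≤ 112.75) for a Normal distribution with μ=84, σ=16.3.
0.855971

We have X ~ Normal(μ=84, σ=16.3).

To find P(63.58 < X ≤ 112.75), we use:
P(63.58 < X ≤ 112.75) = P(X ≤ 112.75) - P(X ≤ 63.58)
                 = F(112.75) - F(63.58)
                 = 0.961117 - 0.105146
                 = 0.855971

So there's approximately a 85.6% chance that X falls in this range.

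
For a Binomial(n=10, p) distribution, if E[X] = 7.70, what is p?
p = 0.77

For a Binomial(n, p) distribution:
E[X] = n × p

Given n = 10 and E[X] = 7.70:
7.70 = 10 × p
p = 7.70 / 10 = 0.77

Verification: Binomial(10, 0.77) has E[X] = 7.70 ✓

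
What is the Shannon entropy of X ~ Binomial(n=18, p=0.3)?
2.0793 nats

We have X ~ Binomial(n=18, p=0.3).

The Shannon entropy measures the uncertainty or information content of the distribution.

For a Binomial distribution with n=18, p=0.3:
H(X) = 2.0793 nats

(In bits, this would be 2.9998 bits.)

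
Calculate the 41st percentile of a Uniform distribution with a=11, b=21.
15.1000

We have X ~ Uniform(a=11, b=21).

We want to find x such that P(X ≤ x) = 0.41.

This is the 41st percentile, which means 41% of values fall below this point.

Using the inverse CDF (quantile function):
x = F⁻¹(0.41) = 15.1000

Verification: P(X ≤ 15.1000) = 0.41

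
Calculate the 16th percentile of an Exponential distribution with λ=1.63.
0.1070

We have X ~ Exponential(λ=1.63).

We want to find x such that P(X ≤ x) = 0.16.

This is the 16th percentile, which means 16% of values fall below this point.

Using the inverse CDF (quantile function):
x = F⁻¹(0.16) = 0.1070

Verification: P(X ≤ 0.1070) = 0.16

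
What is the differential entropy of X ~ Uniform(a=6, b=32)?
3.2581 nats

We have X ~ Uniform(a=6, b=32).

The differential entropy measures the uncertainty or information content of the distribution.

For a Uniform distribution with a=6, b=32:
h(X) = 3.2581 nats

(In bits, this would be 4.7004 bits.)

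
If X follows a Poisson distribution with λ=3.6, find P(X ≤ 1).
0.125689

We have X ~ Poisson(λ=3.6).

The CDF gives us P(X ≤ k).

Using the CDF:
P(X ≤ 1) = 0.125689

This means there's approximately a 12.6% chance that X is at most 1.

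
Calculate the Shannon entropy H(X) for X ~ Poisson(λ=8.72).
2.4915 nats

We have X ~ Poisson(λ=8.72).

The Shannon entropy measures the uncertainty or information content of the distribution.

For a Poisson distribution with λ=8.72:
H(X) = 2.4915 nats

(In bits, this would be 3.5945 bits.)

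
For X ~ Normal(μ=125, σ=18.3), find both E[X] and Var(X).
E[X] = 125.0000, Var(X) = 334.8900

We have X ~ Normal(μ=125, σ=18.3).

For a Normal distribution with μ=125, σ=18.3:

Expected value:
E[X] = 125.0000

Variance:
Var(X) = 334.8900

Standard deviation:
σ = √Var(X) = 18.3000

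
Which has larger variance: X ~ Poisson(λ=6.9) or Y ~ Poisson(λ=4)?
X has larger variance (6.9000 > 4.0000)

Compute the variance for each distribution:

X ~ Poisson(λ=6.9):
Var(X) = 6.9000

Y ~ Poisson(λ=4):
Var(Y) = 4.0000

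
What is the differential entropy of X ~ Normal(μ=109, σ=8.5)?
3.5590 nats

We have X ~ Normal(μ=109, σ=8.5).

The differential entropy measures the uncertainty or information content of the distribution.

For a Normal distribution with μ=109, σ=8.5:
h(X) = 3.5590 nats

(In bits, this would be 5.1346 bits.)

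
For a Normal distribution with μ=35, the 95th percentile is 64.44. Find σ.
σ = 17.8982

For X ~ Normal(μ, σ), the p-th percentile satisfies x = μ + z_p × σ,
where z_p = Φ⁻¹(p) is the standard normal quantile.

Step 1: z_{0.95} = Φ⁻¹(0.95) = 1.6449

Step 2: Solve for σ:
64.44 = 35 + 1.6449 × σ
σ = (64.44 - 35) / 1.6449
σ = 29.44 / 1.6449
σ = 17.8982

Verification: μ + z × σ = 35 + 1.6449 × 17.8982 = 64.44 ✓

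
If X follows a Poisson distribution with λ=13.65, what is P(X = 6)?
0.010601

We have X ~ Poisson(λ=13.65).

For a Poisson distribution, the PMF gives us the probability of each outcome.

Using the PMF formula:
P(X = 6) = 0.010601

Rounded to 4 decimal places: 0.0106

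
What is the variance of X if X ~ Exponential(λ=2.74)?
0.1332

We have X ~ Exponential(λ=2.74).

For an Exponential distribution with λ=2.74:
Var(X) = 0.1332

The variance measures the spread of the distribution around the mean.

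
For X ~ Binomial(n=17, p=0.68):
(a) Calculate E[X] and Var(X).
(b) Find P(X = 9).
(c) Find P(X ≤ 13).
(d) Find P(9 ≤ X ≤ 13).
(a) E[X] = 11.5600, Var(X) = 3.6992
(b) P(X = 9) = 0.083093
(c) P(X ≤ 13) = 0.843694
(d) P(9 ≤ X ≤ 13) = 0.784209

We have X ~ Binomial(n=17, p=0.68).

(a) Moments:
E[X] = 11.5600
Var(X) = 3.6992
σ = √Var(X) = 1.9233

(b) Point probability using PMF:
P(X = 9) = 0.083093

(c) Cumulative probability using CDF:
P(X ≤ 13) = F(13) = 0.843694

(d) Range probability:
P(9 ≤ X ≤ 13) = P(X ≤ 13) - P(X ≤ 8)
                   = F(13) - F(8)
                   = 0.843694 - 0.059485
                   = 0.784209

This means approximately 78.4% of outcomes fall in the interval [9, 13].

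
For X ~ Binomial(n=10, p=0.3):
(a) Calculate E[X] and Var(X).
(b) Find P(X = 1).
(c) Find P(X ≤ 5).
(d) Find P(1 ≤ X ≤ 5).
(a) E[X] = 3.0000, Var(X) = 2.1000
(b) P(X = 1) = 0.121061
(c) P(X ≤ 5) = 0.952651
(d) P(1 ≤ X ≤ 5) = 0.924403

We have X ~ Binomial(n=10, p=0.3).

(a) Moments:
E[X] = 3.0000
Var(X) = 2.1000
σ = √Var(X) = 1.4491

(b) Point probability using PMF:
P(X = 1) = 0.121061

(c) Cumulative probability using CDF:
P(X ≤ 5) = F(5) = 0.952651

(d) Range probability:
P(1 ≤ X ≤ 5) = P(X ≤ 5) - P(X ≤ 0)
                   = F(5) - F(0)
                   = 0.952651 - 0.028248
                   = 0.924403

This means approximately 92.4% of outcomes fall in the interval [1, 5].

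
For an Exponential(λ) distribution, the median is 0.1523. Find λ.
λ = 4.5512

For X ~ Exponential(λ), the CDF is F(x) = 1 - e^(-λx).
The median m satisfies F(m) = 0.5:
1 - e^(-λm) = 0.5
e^(-λm) = 0.5
λm = ln(2)
m = ln(2) / λ

Given m = 0.1523:
λ = ln(2) / 0.1523 = 0.693147 / 0.1523 = 4.5512

Verification: ln(2) / 4.5512 = 0.1523 ✓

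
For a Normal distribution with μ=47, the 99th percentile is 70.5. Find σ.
σ = 10.1017

For X ~ Normal(μ, σ), the p-th percentile satisfies x = μ + z_p × σ,
where z_p = Φ⁻¹(p) is the standard normal quantile.

Step 1: z_{0.99} = Φ⁻¹(0.99) = 2.3263

Step 2: Solve for σ:
70.5 = 47 + 2.3263 × σ
σ = (70.5 - 47) / 2.3263
σ = 23.50 / 2.3263
σ = 10.1017

Verification: μ + z × σ = 47 + 2.3263 × 10.1017 = 70.50 ✓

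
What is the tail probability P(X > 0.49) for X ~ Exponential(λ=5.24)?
0.076719

We have X ~ Exponential(λ=5.24).

P(X > 0.49) = 1 - P(X ≤ 0.49)
                = 1 - F(0.49)
                = 1 - 0.923281
                = 0.076719

So there's approximately a 7.7% chance that X exceeds 0.49.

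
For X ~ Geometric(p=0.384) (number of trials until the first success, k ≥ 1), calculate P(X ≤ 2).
0.620544

We have X ~ Geometric(p=0.384) (number of trials until the first success, k ≥ 1).

The CDF gives us P(X ≤ k).

Using the CDF:
P(X ≤ 2) = 0.620544

This means there's approximately a 62.1% chance that X is at most 2.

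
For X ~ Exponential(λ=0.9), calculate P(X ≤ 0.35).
0.270211

We have X ~ Exponential(λ=0.9).

The CDF gives us P(X ≤ k).

Using the CDF:
P(X ≤ 0.35) = 0.270211

This means there's approximately a 27.0% chance that X is at most 0.35.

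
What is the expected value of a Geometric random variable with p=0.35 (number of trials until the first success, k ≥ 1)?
2.8571

We have X ~ Geometric(p=0.35) (number of trials until the first success, k ≥ 1).

For a Geometric distribution with p=0.35 (number of trials until the first success, k ≥ 1):
E[X] = 2.8571

This is the expected (average) value of X.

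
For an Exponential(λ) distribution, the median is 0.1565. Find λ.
λ = 4.4291

For X ~ Exponential(λ), the CDF is F(x) = 1 - e^(-λx).
The median m satisfies F(m) = 0.5:
1 - e^(-λm) = 0.5
e^(-λm) = 0.5
λm = ln(2)
m = ln(2) / λ

Given m = 0.1565:
λ = ln(2) / 0.1565 = 0.693147 / 0.1565 = 4.4291

Verification: ln(2) / 4.4291 = 0.1565 ✓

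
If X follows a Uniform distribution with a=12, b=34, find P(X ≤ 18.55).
0.297727

We have X ~ Uniform(a=12, b=34).

The CDF gives us P(X ≤ k).

Using the CDF:
P(X ≤ 18.55) = 0.297727

This means there's approximately a 29.8% chance that X is at most 18.55.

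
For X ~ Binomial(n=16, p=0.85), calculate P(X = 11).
0.055507

We have X ~ Binomial(n=16, p=0.85).

For a Binomial distribution, the PMF gives us the probability of each outcome.

Using the PMF formula:
P(X = 11) = 0.055507

Rounded to 4 decimal places: 0.0555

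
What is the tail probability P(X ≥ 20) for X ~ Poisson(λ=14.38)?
0.093092

We have X ~ Poisson(λ=14.38).

For discrete distributions, P(X ≥ 20) = 1 - P(X ≤ 19).

P(X ≤ 19) = 0.906908
P(X ≥ 20) = 1 - 0.906908 = 0.093092

So there's approximately a 9.3% chance that X is at least 20.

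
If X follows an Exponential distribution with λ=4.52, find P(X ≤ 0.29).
0.730396

We have X ~ Exponential(λ=4.52).

The CDF gives us P(X ≤ k).

Using the CDF:
P(X ≤ 0.29) = 0.730396

This means there's approximately a 73.0% chance that X is at most 0.29.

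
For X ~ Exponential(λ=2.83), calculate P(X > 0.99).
0.060707

We have X ~ Exponential(λ=2.83).

P(X > 0.99) = 1 - P(X ≤ 0.99)
                = 1 - F(0.99)
                = 1 - 0.939293
                = 0.060707

So there's approximately a 6.1% chance that X exceeds 0.99.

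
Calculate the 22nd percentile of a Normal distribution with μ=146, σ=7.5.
140.2086

We have X ~ Normal(μ=146, σ=7.5).

We want to find x such that P(X ≤ x) = 0.22.

This is the 22nd percentile, which means 22% of values fall below this point.

Using the inverse CDF (quantile function):
x = F⁻¹(0.22) = 140.2086

Verification: P(X ≤ 140.2086) = 0.22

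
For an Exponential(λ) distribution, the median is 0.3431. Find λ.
λ = 2.0202

For X ~ Exponential(λ), the CDF is F(x) = 1 - e^(-λx).
The median m satisfies F(m) = 0.5:
1 - e^(-λm) = 0.5
e^(-λm) = 0.5
λm = ln(2)
m = ln(2) / λ

Given m = 0.3431:
λ = ln(2) / 0.3431 = 0.693147 / 0.3431 = 2.0202

Verification: ln(2) / 2.0202 = 0.3431 ✓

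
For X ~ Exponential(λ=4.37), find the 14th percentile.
0.0345

We have X ~ Exponential(λ=4.37).

We want to find x such that P(X ≤ x) = 0.14.

This is the 14th percentile, which means 14% of values fall below this point.

Using the inverse CDF (quantile function):
x = F⁻¹(0.14) = 0.0345

Verification: P(X ≤ 0.0345) = 0.14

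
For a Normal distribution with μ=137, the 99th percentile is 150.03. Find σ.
σ = 5.6011

For X ~ Normal(μ, σ), the p-th percentile satisfies x = μ + z_p × σ,
where z_p = Φ⁻¹(p) is the standard normal quantile.

Step 1: z_{0.99} = Φ⁻¹(0.99) = 2.3263

Step 2: Solve for σ:
150.03 = 137 + 2.3263 × σ
σ = (150.03 - 137) / 2.3263
σ = 13.03 / 2.3263
σ = 5.6011

Verification: μ + z × σ = 137 + 2.3263 × 5.6011 = 150.03 ✓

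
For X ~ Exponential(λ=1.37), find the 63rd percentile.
0.7257

We have X ~ Exponential(λ=1.37).

We want to find x such that P(X ≤ x) = 0.63.

This is the 63rd percentile, which means 63% of values fall below this point.

Using the inverse CDF (quantile function):
x = F⁻¹(0.63) = 0.7257

Verification: P(X ≤ 0.7257) = 0.63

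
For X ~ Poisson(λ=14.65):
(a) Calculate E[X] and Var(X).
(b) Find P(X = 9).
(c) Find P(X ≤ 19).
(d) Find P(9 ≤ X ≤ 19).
(a) E[X] = 14.6500, Var(X) = 14.6500
(b) P(X = 9) = 0.037184
(c) P(X ≤ 19) = 0.893816
(d) P(9 ≤ X ≤ 19) = 0.848982

We have X ~ Poisson(λ=14.65).

(a) Moments:
E[X] = 14.6500
Var(X) = 14.6500
σ = √Var(X) = 3.8275

(b) Point probability using PMF:
P(X = 9) = 0.037184

(c) Cumulative probability using CDF:
P(X ≤ 19) = F(19) = 0.893816

(d) Range probability:
P(9 ≤ X ≤ 19) = P(X ≤ 19) - P(X ≤ 8)
                   = F(19) - F(8)
                   = 0.893816 - 0.044834
                   = 0.848982

This means approximately 84.9% of outcomes fall in the interval [9, 19].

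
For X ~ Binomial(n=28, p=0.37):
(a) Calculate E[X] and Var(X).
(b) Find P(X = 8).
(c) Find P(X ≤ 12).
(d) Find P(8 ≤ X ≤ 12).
(a) E[X] = 10.3600, Var(X) = 6.5268
(b) P(X = 8) = 0.105906
(c) P(X ≤ 12) = 0.800175
(d) P(8 ≤ X ≤ 12) = 0.669913

We have X ~ Binomial(n=28, p=0.37).

(a) Moments:
E[X] = 10.3600
Var(X) = 6.5268
σ = √Var(X) = 2.5548

(b) Point probability using PMF:
P(X = 8) = 0.105906

(c) Cumulative probability using CDF:
P(X ≤ 12) = F(12) = 0.800175

(d) Range probability:
P(8 ≤ X ≤ 12) = P(X ≤ 12) - P(X ≤ 7)
                   = F(12) - F(7)
                   = 0.800175 - 0.130262
                   = 0.669913

This means approximately 67.0% of outcomes fall in the interval [8, 12].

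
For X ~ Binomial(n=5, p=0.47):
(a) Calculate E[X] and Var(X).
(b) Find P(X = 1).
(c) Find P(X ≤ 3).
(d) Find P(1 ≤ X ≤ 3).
(a) E[X] = 2.3500, Var(X) = 1.2455
(b) P(X = 1) = 0.185426
(c) P(X ≤ 3) = 0.847754
(d) P(1 ≤ X ≤ 3) = 0.805934

We have X ~ Binomial(n=5, p=0.47).

(a) Moments:
E[X] = 2.3500
Var(X) = 1.2455
σ = √Var(X) = 1.1160

(b) Point probability using PMF:
P(X = 1) = 0.185426

(c) Cumulative probability using CDF:
P(X ≤ 3) = F(3) = 0.847754

(d) Range probability:
P(1 ≤ X ≤ 3) = P(X ≤ 3) - P(X ≤ 0)
                   = F(3) - F(0)
                   = 0.847754 - 0.041820
                   = 0.805934

This means approximately 80.6% of outcomes fall in the interval [1, 3].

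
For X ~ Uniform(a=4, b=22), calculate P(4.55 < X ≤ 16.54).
0.666111

We have X ~ Uniform(a=4, b=22).

To find P(4.55 < X ≤ 16.54), we use:
P(4.55 < X ≤ 16.54) = P(X ≤ 16.54) - P(X ≤ 4.55)
                 = F(16.54) - F(4.55)
                 = 0.696667 - 0.030556
                 = 0.666111

So there's approximately a 66.6% chance that X falls in this range.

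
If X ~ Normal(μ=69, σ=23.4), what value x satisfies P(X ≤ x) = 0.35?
59.9835

We have X ~ Normal(μ=69, σ=23.4).

We want to find x such that P(X ≤ x) = 0.35.

This is the 35th percentile, which means 35% of values fall below this point.

Using the inverse CDF (quantile function):
x = F⁻¹(0.35) = 59.9835

Verification: P(X ≤ 59.9835) = 0.35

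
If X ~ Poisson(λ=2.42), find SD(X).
1.5556

We have X ~ Poisson(λ=2.42).

For a Poisson distribution with λ=2.42:
σ = √Var(X) = 1.5556

The standard deviation is the square root of the variance.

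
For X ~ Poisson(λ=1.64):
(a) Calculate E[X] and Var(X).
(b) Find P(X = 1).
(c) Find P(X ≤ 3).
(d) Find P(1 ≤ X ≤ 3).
(a) E[X] = 1.6400, Var(X) = 1.6400
(b) P(X = 1) = 0.318127
(c) P(X ≤ 3) = 0.915578
(d) P(1 ≤ X ≤ 3) = 0.721597

We have X ~ Poisson(λ=1.64).

(a) Moments:
E[X] = 1.6400
Var(X) = 1.6400
σ = √Var(X) = 1.2806

(b) Point probability using PMF:
P(X = 1) = 0.318127

(c) Cumulative probability using CDF:
P(X ≤ 3) = F(3) = 0.915578

(d) Range probability:
P(1 ≤ X ≤ 3) = P(X ≤ 3) - P(X ≤ 0)
                   = F(3) - F(0)
                   = 0.915578 - 0.193980
                   = 0.721597

This means approximately 72.2% of outcomes fall in the interval [1, 3].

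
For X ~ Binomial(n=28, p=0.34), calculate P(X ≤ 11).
0.787392

We have X ~ Binomial(n=28, p=0.34).

The CDF gives us P(X ≤ k).

Using the CDF:
P(X ≤ 11) = 0.787392

This means there's approximately a 78.7% chance that X is at most 11.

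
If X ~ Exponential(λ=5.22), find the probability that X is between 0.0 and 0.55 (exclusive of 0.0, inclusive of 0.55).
0.943358

We have X ~ Exponential(λ=5.22).

To find P(0.0 < X ≤ 0.55), we use:
P(0.0 < X ≤ 0.55) = P(X ≤ 0.55) - P(X ≤ 0.0)
                 = F(0.55) - F(0.0)
                 = 0.943358 - 0.000000
                 = 0.943358

So there's approximately a 94.3% chance that X falls in this range.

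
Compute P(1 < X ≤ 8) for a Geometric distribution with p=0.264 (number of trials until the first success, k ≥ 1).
0.649896

We have X ~ Geometric(p=0.264) (number of trials until the first success, k ≥ 1).

To find P(1 < X ≤ 8), we use:
P(1 < X ≤ 8) = P(X ≤ 8) - P(X ≤ 1)
                 = F(8) - F(1)
                 = 0.913896 - 0.264000
                 = 0.649896

So there's approximately a 65.0% chance that X falls in this range.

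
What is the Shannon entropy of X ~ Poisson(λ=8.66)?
2.4880 nats

We have X ~ Poisson(λ=8.66).

The Shannon entropy measures the uncertainty or information content of the distribution.

For a Poisson distribution with λ=8.66:
H(X) = 2.4880 nats

(In bits, this would be 3.5894 bits.)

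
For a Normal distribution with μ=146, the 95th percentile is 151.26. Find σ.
σ = 3.1979

For X ~ Normal(μ, σ), the p-th percentile satisfies x = μ + z_p × σ,
where z_p = Φ⁻¹(p) is the standard normal quantile.

Step 1: z_{0.95} = Φ⁻¹(0.95) = 1.6449

Step 2: Solve for σ:
151.26 = 146 + 1.6449 × σ
σ = (151.26 - 146) / 1.6449
σ = 5.26 / 1.6449
σ = 3.1979

Verification: μ + z × σ = 146 + 1.6449 × 3.1979 = 151.26 ✓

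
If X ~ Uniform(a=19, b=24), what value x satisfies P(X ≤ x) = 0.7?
22.5000

We have X ~ Uniform(a=19, b=24).

We want to find x such that P(X ≤ x) = 0.7.

This is the 70th percentile, which means 70% of values fall below this point.

Using the inverse CDF (quantile function):
x = F⁻¹(0.7) = 22.5000

Verification: P(X ≤ 22.5000) = 0.7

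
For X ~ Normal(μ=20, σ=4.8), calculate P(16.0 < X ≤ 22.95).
0.528257

We have X ~ Normal(μ=20, σ=4.8).

To find P(16.0 < X ≤ 22.95), we use:
P(16.0 < X ≤ 22.95) = P(X ≤ 22.95) - P(X ≤ 16.0)
                 = F(22.95) - F(16.0)
                 = 0.730585 - 0.202328
                 = 0.528257

So there's approximately a 52.8% chance that X falls in this range.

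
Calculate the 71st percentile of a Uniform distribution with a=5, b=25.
19.2000

We have X ~ Uniform(a=5, b=25).

We want to find x such that P(X ≤ x) = 0.71.

This is the 71st percentile, which means 71% of values fall below this point.

Using the inverse CDF (quantile function):
x = F⁻¹(0.71) = 19.2000

Verification: P(X ≤ 19.2000) = 0.71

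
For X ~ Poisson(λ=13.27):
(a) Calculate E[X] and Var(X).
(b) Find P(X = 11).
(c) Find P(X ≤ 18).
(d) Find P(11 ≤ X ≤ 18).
(a) E[X] = 13.2700, Var(X) = 13.2700
(b) P(X = 11) = 0.097126
(c) P(X ≤ 18) = 0.918886
(d) P(11 ≤ X ≤ 18) = 0.689665

We have X ~ Poisson(λ=13.27).

(a) Moments:
E[X] = 13.2700
Var(X) = 13.2700
σ = √Var(X) = 3.6428

(b) Point probability using PMF:
P(X = 11) = 0.097126

(c) Cumulative probability using CDF:
P(X ≤ 18) = F(18) = 0.918886

(d) Range probability:
P(11 ≤ X ≤ 18) = P(X ≤ 18) - P(X ≤ 10)
                   = F(18) - F(10)
                   = 0.918886 - 0.229220
                   = 0.689665

This means approximately 69.0% of outcomes fall in the interval [11, 18].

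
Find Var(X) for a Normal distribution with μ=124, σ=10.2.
104.0400

We have X ~ Normal(μ=124, σ=10.2).

For a Normal distribution with μ=124, σ=10.2:
Var(X) = 104.0400

The variance measures the spread of the distribution around the mean.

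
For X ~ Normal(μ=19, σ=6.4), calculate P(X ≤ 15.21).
0.276863

We have X ~ Normal(μ=19, σ=6.4).

The CDF gives us P(X ≤ k).

Using the CDF:
P(X ≤ 15.21) = 0.276863

This means there's approximately a 27.7% chance that X is at most 15.21.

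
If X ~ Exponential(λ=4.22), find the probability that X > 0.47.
0.137601

We have X ~ Exponential(λ=4.22).

P(X > 0.47) = 1 - P(X ≤ 0.47)
                = 1 - F(0.47)
                = 1 - 0.862399
                = 0.137601

So there's approximately a 13.8% chance that X exceeds 0.47.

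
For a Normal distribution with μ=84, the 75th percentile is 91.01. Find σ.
σ = 10.3930

For X ~ Normal(μ, σ), the p-th percentile satisfies x = μ + z_p × σ,
where z_p = Φ⁻¹(p) is the standard normal quantile.

Step 1: z_{0.75} = Φ⁻¹(0.75) = 0.6745

Step 2: Solve for σ:
91.01 = 84 + 0.6745 × σ
σ = (91.01 - 84) / 0.6745
σ = 7.01 / 0.6745
σ = 10.3930

Verification: μ + z × σ = 84 + 0.6745 × 10.3930 = 91.01 ✓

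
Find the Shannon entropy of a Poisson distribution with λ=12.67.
2.6817 nats

We have X ~ Poisson(λ=12.67).

The Shannon entropy measures the uncertainty or information content of the distribution.

For a Poisson distribution with λ=12.67:
H(X) = 2.6817 nats

(In bits, this would be 3.8689 bits.)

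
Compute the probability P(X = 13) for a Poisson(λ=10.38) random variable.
0.080967

We have X ~ Poisson(λ=10.38).

For a Poisson distribution, the PMF gives us the probability of each outcome.

Using the PMF formula:
P(X = 13) = 0.080967

Rounded to 4 decimal places: 0.0810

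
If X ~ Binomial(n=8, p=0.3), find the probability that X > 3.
0.194104

We have X ~ Binomial(n=8, p=0.3).

P(X > 3) = 1 - P(X ≤ 3)
                = 1 - F(3)
                = 1 - 0.805896
                = 0.194104

So there's approximately a 19.4% chance that X exceeds 3.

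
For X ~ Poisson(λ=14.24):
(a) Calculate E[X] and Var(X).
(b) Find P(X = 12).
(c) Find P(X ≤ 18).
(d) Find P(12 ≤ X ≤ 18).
(a) E[X] = 14.2400, Var(X) = 14.2400
(b) P(X = 12) = 0.094936
(c) P(X ≤ 18) = 0.868882
(d) P(12 ≤ X ≤ 18) = 0.628566

We have X ~ Poisson(λ=14.24).

(a) Moments:
E[X] = 14.2400
Var(X) = 14.2400
σ = √Var(X) = 3.7736

(b) Point probability using PMF:
P(X = 12) = 0.094936

(c) Cumulative probability using CDF:
P(X ≤ 18) = F(18) = 0.868882

(d) Range probability:
P(12 ≤ X ≤ 18) = P(X ≤ 18) - P(X ≤ 11)
                   = F(18) - F(11)
                   = 0.868882 - 0.240316
                   = 0.628566

This means approximately 62.9% of outcomes fall in the interval [12, 18].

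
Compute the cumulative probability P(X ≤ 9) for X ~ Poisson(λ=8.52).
0.650375

We have X ~ Poisson(λ=8.52).

The CDF gives us P(X ≤ k).

Using the CDF:
P(X ≤ 9) = 0.650375

This means there's approximately a 65.0% chance that X is at most 9.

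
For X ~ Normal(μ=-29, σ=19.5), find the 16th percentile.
-48.3919

We have X ~ Normal(μ=-29, σ=19.5).

We want to find x such that P(X ≤ x) = 0.16.

This is the 16th percentile, which means 16% of values fall below this point.

Using the inverse CDF (quantile function):
x = F⁻¹(0.16) = -48.3919

Verification: P(X ≤ -48.3919) = 0.16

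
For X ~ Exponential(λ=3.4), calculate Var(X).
0.0865

We have X ~ Exponential(λ=3.4).

For an Exponential distribution with λ=3.4:
Var(X) = 0.0865

The variance measures the spread of the distribution around the mean.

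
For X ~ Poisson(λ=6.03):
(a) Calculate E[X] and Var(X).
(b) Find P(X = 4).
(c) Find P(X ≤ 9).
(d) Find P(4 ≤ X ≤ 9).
(a) E[X] = 6.0300, Var(X) = 6.0300
(b) P(X = 4) = 0.132514
(c) P(X ≤ 9) = 0.913995
(d) P(4 ≤ X ≤ 9) = 0.765448

We have X ~ Poisson(λ=6.03).

(a) Moments:
E[X] = 6.0300
Var(X) = 6.0300
σ = √Var(X) = 2.4556

(b) Point probability using PMF:
P(X = 4) = 0.132514

(c) Cumulative probability using CDF:
P(X ≤ 9) = F(9) = 0.913995

(d) Range probability:
P(4 ≤ X ≤ 9) = P(X ≤ 9) - P(X ≤ 3)
                   = F(9) - F(3)
                   = 0.913995 - 0.148547
                   = 0.765448

This means approximately 76.5% of outcomes fall in the interval [4, 9].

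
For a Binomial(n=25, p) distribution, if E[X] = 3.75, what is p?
p = 0.15

For a Binomial(n, p) distribution:
E[X] = n × p

Given n = 25 and E[X] = 3.75:
3.75 = 25 × p
p = 3.75 / 25 = 0.15

Verification: Binomial(25, 0.15) has E[X] = 3.75 ✓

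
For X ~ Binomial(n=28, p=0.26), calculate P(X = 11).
0.047159

We have X ~ Binomial(n=28, p=0.26).

For a Binomial distribution, the PMF gives us the probability of each outcome.

Using the PMF formula:
P(X = 11) = 0.047159

Rounded to 4 decimal places: 0.0472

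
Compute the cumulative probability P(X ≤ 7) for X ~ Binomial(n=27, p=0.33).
0.287825

We have X ~ Binomial(n=27, p=0.33).

The CDF gives us P(X ≤ k).

Using the CDF:
P(X ≤ 7) = 0.287825

This means there's approximately a 28.8% chance that X is at most 7.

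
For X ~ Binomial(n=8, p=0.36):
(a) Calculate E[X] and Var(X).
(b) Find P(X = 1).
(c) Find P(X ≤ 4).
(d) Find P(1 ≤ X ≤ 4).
(a) E[X] = 2.8800, Var(X) = 1.8432
(b) P(X = 1) = 0.126664
(c) P(X ≤ 4) = 0.881976
(d) P(1 ≤ X ≤ 4) = 0.853828

We have X ~ Binomial(n=8, p=0.36).

(a) Moments:
E[X] = 2.8800
Var(X) = 1.8432
σ = √Var(X) = 1.3576

(b) Point probability using PMF:
P(X = 1) = 0.126664

(c) Cumulative probability using CDF:
P(X ≤ 4) = F(4) = 0.881976

(d) Range probability:
P(1 ≤ X ≤ 4) = P(X ≤ 4) - P(X ≤ 0)
                   = F(4) - F(0)
                   = 0.881976 - 0.028147
                   = 0.853828

This means approximately 85.4% of outcomes fall in the interval [1, 4].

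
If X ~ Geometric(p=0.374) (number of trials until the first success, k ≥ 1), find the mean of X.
2.6738

We have X ~ Geometric(p=0.374) (number of trials until the first success, k ≥ 1).

For a Geometric distribution with p=0.374 (number of trials until the first success, k ≥ 1):
E[X] = 2.6738

This is the expected (average) value of X.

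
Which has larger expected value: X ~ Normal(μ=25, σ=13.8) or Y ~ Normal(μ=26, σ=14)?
Y has larger mean (26.0000 > 25.0000)

Compute the expected value for each distribution:

X ~ Normal(μ=25, σ=13.8):
E[X] = 25.0000

Y ~ Normal(μ=26, σ=14):
E[Y] = 26.0000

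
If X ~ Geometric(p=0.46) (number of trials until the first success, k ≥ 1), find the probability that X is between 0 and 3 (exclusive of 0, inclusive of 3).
0.842536

We have X ~ Geometric(p=0.46) (number of trials until the first success, k ≥ 1).

To find P(0 < X ≤ 3), we use:
P(0 < X ≤ 3) = P(X ≤ 3) - P(X ≤ 0)
                 = F(3) - F(0)
                 = 0.842536 - 0.000000
                 = 0.842536

So there's approximately a 84.3% chance that X falls in this range.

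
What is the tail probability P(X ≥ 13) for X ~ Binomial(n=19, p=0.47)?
0.049970

We have X ~ Binomial(n=19, p=0.47).

For discrete distributions, P(X ≥ 13) = 1 - P(X ≤ 12).

P(X ≤ 12) = 0.950030
P(X ≥ 13) = 1 - 0.950030 = 0.049970

So there's approximately a 5.0% chance that X is at least 13.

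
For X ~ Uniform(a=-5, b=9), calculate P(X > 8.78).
0.015714

We have X ~ Uniform(a=-5, b=9).

P(X > 8.78) = 1 - P(X ≤ 8.78)
                = 1 - F(8.78)
                = 1 - 0.984286
                = 0.015714

So there's approximately a 1.6% chance that X exceeds 8.78.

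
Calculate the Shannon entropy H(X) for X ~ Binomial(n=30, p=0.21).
2.2149 nats

We have X ~ Binomial(n=30, p=0.21).

The Shannon entropy measures the uncertainty or information content of the distribution.

For a Binomial distribution with n=30, p=0.21:
H(X) = 2.2149 nats

(In bits, this would be 3.1954 bits.)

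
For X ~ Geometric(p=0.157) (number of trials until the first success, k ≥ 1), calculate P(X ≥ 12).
0.152793

We have X ~ Geometric(p=0.157) (number of trials until the first success, k ≥ 1).

For discrete distributions, P(X ≥ 12) = 1 - P(X ≤ 11).

P(X ≤ 11) = 0.847207
P(X ≥ 12) = 1 - 0.847207 = 0.152793

So there's approximately a 15.3% chance that X is at least 12.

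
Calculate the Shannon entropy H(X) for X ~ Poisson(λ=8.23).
2.4619 nats

We have X ~ Poisson(λ=8.23).

The Shannon entropy measures the uncertainty or information content of the distribution.

For a Poisson distribution with λ=8.23:
H(X) = 2.4619 nats

(In bits, this would be 3.5518 bits.)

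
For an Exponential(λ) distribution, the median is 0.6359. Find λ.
λ = 1.0900

For X ~ Exponential(λ), the CDF is F(x) = 1 - e^(-λx).
The median m satisfies F(m) = 0.5:
1 - e^(-λm) = 0.5
e^(-λm) = 0.5
λm = ln(2)
m = ln(2) / λ

Given m = 0.6359:
λ = ln(2) / 0.6359 = 0.693147 / 0.6359 = 1.0900

Verification: ln(2) / 1.0900 = 0.6359 ✓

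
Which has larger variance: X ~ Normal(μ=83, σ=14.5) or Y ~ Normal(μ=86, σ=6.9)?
X has larger variance (210.2500 > 47.6100)

Compute the variance for each distribution:

X ~ Normal(μ=83, σ=14.5):
Var(X) = 210.2500

Y ~ Normal(μ=86, σ=6.9):
Var(Y) = 47.6100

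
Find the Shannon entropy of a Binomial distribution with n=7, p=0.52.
1.6950 nats

We have X ~ Binomial(n=7, p=0.52).

The Shannon entropy measures the uncertainty or information content of the distribution.

For a Binomial distribution with n=7, p=0.52:
H(X) = 1.6950 nats

(In bits, this would be 2.4453 bits.)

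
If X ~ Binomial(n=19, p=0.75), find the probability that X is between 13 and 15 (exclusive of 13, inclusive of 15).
0.404662

We have X ~ Binomial(n=19, p=0.75).

To find P(13 < X ≤ 15), we use:
P(13 < X ≤ 15) = P(X ≤ 15) - P(X ≤ 13)
                 = F(15) - F(13)
                 = 0.736907 - 0.332245
                 = 0.404662

So there's approximately a 40.5% chance that X falls in this range.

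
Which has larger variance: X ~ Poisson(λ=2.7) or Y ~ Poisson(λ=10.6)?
Y has larger variance (10.6000 > 2.7000)

Compute the variance for each distribution:

X ~ Poisson(λ=2.7):
Var(X) = 2.7000

Y ~ Poisson(λ=10.6):
Var(Y) = 10.6000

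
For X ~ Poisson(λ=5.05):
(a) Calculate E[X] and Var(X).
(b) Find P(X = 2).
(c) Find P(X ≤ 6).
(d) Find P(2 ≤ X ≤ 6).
(a) E[X] = 5.0500, Var(X) = 5.0500
(b) P(X = 2) = 0.081727
(c) P(X ≤ 6) = 0.754836
(d) P(2 ≤ X ≤ 6) = 0.716060

We have X ~ Poisson(λ=5.05).

(a) Moments:
E[X] = 5.0500
Var(X) = 5.0500
σ = √Var(X) = 2.2472

(b) Point probability using PMF:
P(X = 2) = 0.081727

(c) Cumulative probability using CDF:
P(X ≤ 6) = F(6) = 0.754836

(d) Range probability:
P(2 ≤ X ≤ 6) = P(X ≤ 6) - P(X ≤ 1)
                   = F(6) - F(1)
                   = 0.754836 - 0.038776
                   = 0.716060

This means approximately 71.6% of outcomes fall in the interval [2, 6].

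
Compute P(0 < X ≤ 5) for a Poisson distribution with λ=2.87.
0.871918

We have X ~ Poisson(λ=2.87).

To find P(0 < X ≤ 5), we use:
P(0 < X ≤ 5) = P(X ≤ 5) - P(X ≤ 0)
                 = F(5) - F(0)
                 = 0.928617 - 0.056699
                 = 0.871918

So there's approximately a 87.2% chance that X falls in this range.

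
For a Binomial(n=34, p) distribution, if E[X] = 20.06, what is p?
p = 0.59

For a Binomial(n, p) distribution:
E[X] = n × p

Given n = 34 and E[X] = 20.06:
20.06 = 34 × p
p = 20.06 / 34 = 0.59

Verification: Binomial(34, 0.59) has E[X] = 20.06 ✓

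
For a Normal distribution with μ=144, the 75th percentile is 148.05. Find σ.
σ = 6.0045

For X ~ Normal(μ, σ), the p-th percentile satisfies x = μ + z_p × σ,
where z_p = Φ⁻¹(p) is the standard normal quantile.

Step 1: z_{0.75} = Φ⁻¹(0.75) = 0.6745

Step 2: Solve for σ:
148.05 = 144 + 0.6745 × σ
σ = (148.05 - 144) / 0.6745
σ = 4.05 / 0.6745
σ = 6.0045

Verification: μ + z × σ = 144 + 0.6745 × 6.0045 = 148.05 ✓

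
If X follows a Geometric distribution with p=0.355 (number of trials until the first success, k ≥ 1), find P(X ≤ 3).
0.731664

We have X ~ Geometric(p=0.355) (number of trials until the first success, k ≥ 1).

The CDF gives us P(X ≤ k).

Using the CDF:
P(X ≤ 3) = 0.731664

This means there's approximately a 73.2% chance that X is at most 3.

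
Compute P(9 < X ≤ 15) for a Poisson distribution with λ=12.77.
0.602038

We have X ~ Poisson(λ=12.77).

To find P(9 < X ≤ 15), we use:
P(9 < X ≤ 15) = P(X ≤ 15) - P(X ≤ 9)
                 = F(15) - F(9)
                 = 0.783585 - 0.181547
                 = 0.602038

So there's approximately a 60.2% chance that X falls in this range.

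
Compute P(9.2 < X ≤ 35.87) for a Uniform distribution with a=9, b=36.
0.987778

We have X ~ Uniform(a=9, b=36).

To find P(9.2 < X ≤ 35.87), we use:
P(9.2 < X ≤ 35.87) = P(X ≤ 35.87) - P(X ≤ 9.2)
                 = F(35.87) - F(9.2)
                 = 0.995185 - 0.007407
                 = 0.987778

So there's approximately a 98.8% chance that X falls in this range.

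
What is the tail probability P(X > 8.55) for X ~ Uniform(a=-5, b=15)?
0.322500

We have X ~ Uniform(a=-5, b=15).

P(X > 8.55) = 1 - P(X ≤ 8.55)
                = 1 - F(8.55)
                = 1 - 0.677500
                = 0.322500

So there's approximately a 32.2% chance that X exceeds 8.55.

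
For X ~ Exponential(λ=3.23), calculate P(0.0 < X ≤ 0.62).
0.865016

We have X ~ Exponential(λ=3.23).

To find P(0.0 < X ≤ 0.62), we use:
P(0.0 < X ≤ 0.62) = P(X ≤ 0.62) - P(X ≤ 0.0)
                 = F(0.62) - F(0.0)
                 = 0.865016 - 0.000000
                 = 0.865016

So there's approximately a 86.5% chance that X falls in this range.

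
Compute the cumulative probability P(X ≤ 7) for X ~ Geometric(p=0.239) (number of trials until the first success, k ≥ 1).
0.852194

We have X ~ Geometric(p=0.239) (number of trials until the first success, k ≥ 1).

The CDF gives us P(X ≤ k).

Using the CDF:
P(X ≤ 7) = 0.852194

This means there's approximately a 85.2% chance that X is at most 7.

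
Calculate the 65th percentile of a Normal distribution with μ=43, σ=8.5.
46.2752

We have X ~ Normal(μ=43, σ=8.5).

We want to find x such that P(X ≤ x) = 0.65.

This is the 65th percentile, which means 65% of values fall below this point.

Using the inverse CDF (quantile function):
x = F⁻¹(0.65) = 46.2752

Verification: P(X ≤ 46.2752) = 0.65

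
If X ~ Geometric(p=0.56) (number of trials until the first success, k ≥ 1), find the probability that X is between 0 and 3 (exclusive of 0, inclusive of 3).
0.914816

We have X ~ Geometric(p=0.56) (number of trials until the first success, k ≥ 1).

To find P(0 < X ≤ 3), we use:
P(0 < X ≤ 3) = P(X ≤ 3) - P(X ≤ 0)
                 = F(3) - F(0)
                 = 0.914816 - 0.000000
                 = 0.914816

So there's approximately a 91.5% chance that X falls in this range.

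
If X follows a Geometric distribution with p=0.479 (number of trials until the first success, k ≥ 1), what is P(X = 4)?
0.067741

We have X ~ Geometric(p=0.479) (number of trials until the first success, k ≥ 1).

For a Geometric distribution, the PMF gives us the probability of each outcome.

Using the PMF formula:
P(X = 4) = 0.067741

Rounded to 4 decimal places: 0.0677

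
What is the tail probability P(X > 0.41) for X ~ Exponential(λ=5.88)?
0.089743

We have X ~ Exponential(λ=5.88).

P(X > 0.41) = 1 - P(X ≤ 0.41)
                = 1 - F(0.41)
                = 1 - 0.910257
                = 0.089743

So there's approximately a 9.0% chance that X exceeds 0.41.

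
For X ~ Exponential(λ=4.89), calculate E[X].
0.2045

We have X ~ Exponential(λ=4.89).

For an Exponential distribution with λ=4.89:
E[X] = 0.2045

This is the expected (average) value of X.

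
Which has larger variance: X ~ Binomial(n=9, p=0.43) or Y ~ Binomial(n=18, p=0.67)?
Y has larger variance (3.9798 > 2.2059)

Compute the variance for each distribution:

X ~ Binomial(n=9, p=0.43):
Var(X) = 2.2059

Y ~ Binomial(n=18, p=0.67):
Var(Y) = 3.9798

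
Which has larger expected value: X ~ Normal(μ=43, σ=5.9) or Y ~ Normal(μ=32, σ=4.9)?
X has larger mean (43.0000 > 32.0000)

Compute the expected value for each distribution:

X ~ Normal(μ=43, σ=5.9):
E[X] = 43.0000

Y ~ Normal(μ=32, σ=4.9):
E[Y] = 32.0000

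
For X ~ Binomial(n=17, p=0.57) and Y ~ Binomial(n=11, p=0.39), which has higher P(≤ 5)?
Y has higher probability (P(Y ≤ 5) = 0.7751 > P(X ≤ 5) = 0.0203)

Compute P(≤ 5) for each distribution:

X ~ Binomial(n=17, p=0.57):
P(X ≤ 5) = 0.0203

Y ~ Binomial(n=11, p=0.39):
P(Y ≤ 5) = 0.7751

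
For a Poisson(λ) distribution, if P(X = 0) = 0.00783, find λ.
λ = 4.8498

For a Poisson(λ) distribution, the PMF at 0 is:
P(X = 0) = λ^0 e^(-λ) / 0! = e^(-λ)

Given P(X = 0) = 0.00783:
e^(-λ) = 0.00783
-λ = ln(0.00783)
λ = -ln(0.00783) = 4.8498

Verification: e^(-4.8498) = 0.00783 ✓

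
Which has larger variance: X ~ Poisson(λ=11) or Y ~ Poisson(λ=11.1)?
Y has larger variance (11.1000 > 11.0000)

Compute the variance for each distribution:

X ~ Poisson(λ=11):
Var(X) = 11.0000

Y ~ Poisson(λ=11.1):
Var(Y) = 11.1000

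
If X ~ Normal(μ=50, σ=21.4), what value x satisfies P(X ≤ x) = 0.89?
76.2477

We have X ~ Normal(μ=50, σ=21.4).

We want to find x such that P(X ≤ x) = 0.89.

This is the 89th percentile, which means 89% of values fall below this point.

Using the inverse CDF (quantile function):
x = F⁻¹(0.89) = 76.2477

Verification: P(X ≤ 76.2477) = 0.89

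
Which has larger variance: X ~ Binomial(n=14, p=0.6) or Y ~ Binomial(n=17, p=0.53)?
Y has larger variance (4.2347 > 3.3600)

Compute the variance for each distribution:

X ~ Binomial(n=14, p=0.6):
Var(X) = 3.3600

Y ~ Binomial(n=17, p=0.53):
Var(Y) = 4.2347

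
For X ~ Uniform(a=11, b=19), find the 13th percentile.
12.0400

We have X ~ Uniform(a=11, b=19).

We want to find x such that P(X ≤ x) = 0.13.

This is the 13th percentile, which means 13% of values fall below this point.

Using the inverse CDF (quantile function):
x = F⁻¹(0.13) = 12.0400

Verification: P(X ≤ 12.0400) = 0.13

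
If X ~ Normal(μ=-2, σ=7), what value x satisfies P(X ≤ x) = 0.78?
3.4054

We have X ~ Normal(μ=-2, σ=7).

We want to find x such that P(X ≤ x) = 0.78.

This is the 78th percentile, which means 78% of values fall below this point.

Using the inverse CDF (quantile function):
x = F⁻¹(0.78) = 3.4054

Verification: P(X ≤ 3.4054) = 0.78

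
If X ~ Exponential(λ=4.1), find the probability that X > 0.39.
0.202099

We have X ~ Exponential(λ=4.1).

P(X > 0.39) = 1 - P(X ≤ 0.39)
                = 1 - F(0.39)
                = 1 - 0.797901
                = 0.202099

So there's approximately a 20.2% chance that X exceeds 0.39.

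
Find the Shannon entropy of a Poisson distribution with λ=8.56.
2.4821 nats

We have X ~ Poisson(λ=8.56).

The Shannon entropy measures the uncertainty or information content of the distribution.

For a Poisson distribution with λ=8.56:
H(X) = 2.4821 nats

(In bits, this would be 3.5809 bits.)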